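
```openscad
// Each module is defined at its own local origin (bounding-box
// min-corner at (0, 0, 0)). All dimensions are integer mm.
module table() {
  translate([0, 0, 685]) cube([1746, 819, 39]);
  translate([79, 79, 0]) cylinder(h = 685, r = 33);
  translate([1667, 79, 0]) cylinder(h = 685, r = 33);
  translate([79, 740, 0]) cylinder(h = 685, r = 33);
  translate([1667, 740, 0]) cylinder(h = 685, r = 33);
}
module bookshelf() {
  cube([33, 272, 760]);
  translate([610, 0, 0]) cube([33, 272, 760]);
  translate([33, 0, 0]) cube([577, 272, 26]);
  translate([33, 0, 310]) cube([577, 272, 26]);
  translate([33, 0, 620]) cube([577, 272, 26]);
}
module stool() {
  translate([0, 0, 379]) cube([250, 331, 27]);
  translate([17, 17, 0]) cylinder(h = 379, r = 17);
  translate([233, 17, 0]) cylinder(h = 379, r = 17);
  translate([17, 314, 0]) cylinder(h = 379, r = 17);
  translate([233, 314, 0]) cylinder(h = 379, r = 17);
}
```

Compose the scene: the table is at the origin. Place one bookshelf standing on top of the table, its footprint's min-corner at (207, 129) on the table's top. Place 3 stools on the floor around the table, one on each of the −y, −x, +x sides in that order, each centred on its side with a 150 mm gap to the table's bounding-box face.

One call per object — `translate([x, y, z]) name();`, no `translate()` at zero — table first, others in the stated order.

table();
translate([207, 129, 724]) bookshelf();
translate([748, -481, 0]) stool();
translate([-400, 244, 0]) stool();
translate([1896, 244, 0]) stool();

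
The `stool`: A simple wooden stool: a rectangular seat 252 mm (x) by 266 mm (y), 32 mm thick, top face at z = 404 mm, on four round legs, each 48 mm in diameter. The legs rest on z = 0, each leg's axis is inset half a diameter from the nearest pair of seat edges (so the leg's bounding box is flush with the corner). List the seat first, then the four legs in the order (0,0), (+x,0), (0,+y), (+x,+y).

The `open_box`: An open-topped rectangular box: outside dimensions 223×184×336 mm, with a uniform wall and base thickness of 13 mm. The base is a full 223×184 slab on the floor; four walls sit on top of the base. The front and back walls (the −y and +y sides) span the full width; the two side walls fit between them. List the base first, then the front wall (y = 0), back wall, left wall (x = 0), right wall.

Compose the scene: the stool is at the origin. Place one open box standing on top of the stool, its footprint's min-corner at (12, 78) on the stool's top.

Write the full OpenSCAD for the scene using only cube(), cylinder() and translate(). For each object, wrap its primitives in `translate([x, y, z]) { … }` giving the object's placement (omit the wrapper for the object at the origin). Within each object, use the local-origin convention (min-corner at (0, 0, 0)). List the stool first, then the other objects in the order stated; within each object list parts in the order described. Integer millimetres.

translate([0, 0, 372]) cube([252, 266, 32]);
translate([24, 24, 0]) cylinder(h = 372, r = 24);
translate([228, 24, 0]) cylinder(h = 372, r = 24);
translate([24, 242, 0]) cylinder(h = 372, r = 24);
translate([228, 242, 0]) cylinder(h = 372, r = 24);
translate([12, 78, 404]) {
  cube([223, 184, 13]);
  translate([0, 0, 13]) cube([223, 13, 323]);
  translate([0, 171, 13]) cube([223, 13, 323]);
  translate([0, 13, 13]) cube([13, 158, 323]);
  translate([210, 13, 13]) cube([13, 158, 323]);
}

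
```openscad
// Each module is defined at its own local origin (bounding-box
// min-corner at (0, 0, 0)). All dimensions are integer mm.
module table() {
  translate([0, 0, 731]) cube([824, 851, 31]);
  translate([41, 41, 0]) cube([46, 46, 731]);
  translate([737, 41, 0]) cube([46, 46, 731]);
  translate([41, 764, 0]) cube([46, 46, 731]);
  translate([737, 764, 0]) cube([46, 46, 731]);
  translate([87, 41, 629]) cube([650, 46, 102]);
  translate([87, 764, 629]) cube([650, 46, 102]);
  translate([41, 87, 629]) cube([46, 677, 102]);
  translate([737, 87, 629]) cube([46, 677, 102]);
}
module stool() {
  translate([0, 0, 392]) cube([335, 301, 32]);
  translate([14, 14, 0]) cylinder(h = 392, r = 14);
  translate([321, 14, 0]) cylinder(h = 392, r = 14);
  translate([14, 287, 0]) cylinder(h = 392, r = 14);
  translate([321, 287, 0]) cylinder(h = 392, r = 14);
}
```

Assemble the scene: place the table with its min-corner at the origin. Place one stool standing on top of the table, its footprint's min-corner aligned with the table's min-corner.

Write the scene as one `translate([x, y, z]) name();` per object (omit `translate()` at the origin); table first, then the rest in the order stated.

table();
translate([0, 0, 762]) stool();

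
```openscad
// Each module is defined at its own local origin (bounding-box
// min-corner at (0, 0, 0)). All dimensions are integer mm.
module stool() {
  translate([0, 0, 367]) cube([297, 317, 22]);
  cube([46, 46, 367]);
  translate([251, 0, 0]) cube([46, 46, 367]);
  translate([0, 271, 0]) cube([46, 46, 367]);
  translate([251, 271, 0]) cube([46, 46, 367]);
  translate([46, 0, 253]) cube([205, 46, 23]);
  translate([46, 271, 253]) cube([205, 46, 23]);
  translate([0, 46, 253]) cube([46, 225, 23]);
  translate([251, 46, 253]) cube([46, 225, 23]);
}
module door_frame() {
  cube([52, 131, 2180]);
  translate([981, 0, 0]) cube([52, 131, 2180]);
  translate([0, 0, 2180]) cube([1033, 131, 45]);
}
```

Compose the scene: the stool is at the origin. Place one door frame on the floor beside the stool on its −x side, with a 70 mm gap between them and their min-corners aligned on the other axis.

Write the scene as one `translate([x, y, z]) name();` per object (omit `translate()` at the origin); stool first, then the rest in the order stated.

stool();
translate([-1103, 0, 0]) door_frame();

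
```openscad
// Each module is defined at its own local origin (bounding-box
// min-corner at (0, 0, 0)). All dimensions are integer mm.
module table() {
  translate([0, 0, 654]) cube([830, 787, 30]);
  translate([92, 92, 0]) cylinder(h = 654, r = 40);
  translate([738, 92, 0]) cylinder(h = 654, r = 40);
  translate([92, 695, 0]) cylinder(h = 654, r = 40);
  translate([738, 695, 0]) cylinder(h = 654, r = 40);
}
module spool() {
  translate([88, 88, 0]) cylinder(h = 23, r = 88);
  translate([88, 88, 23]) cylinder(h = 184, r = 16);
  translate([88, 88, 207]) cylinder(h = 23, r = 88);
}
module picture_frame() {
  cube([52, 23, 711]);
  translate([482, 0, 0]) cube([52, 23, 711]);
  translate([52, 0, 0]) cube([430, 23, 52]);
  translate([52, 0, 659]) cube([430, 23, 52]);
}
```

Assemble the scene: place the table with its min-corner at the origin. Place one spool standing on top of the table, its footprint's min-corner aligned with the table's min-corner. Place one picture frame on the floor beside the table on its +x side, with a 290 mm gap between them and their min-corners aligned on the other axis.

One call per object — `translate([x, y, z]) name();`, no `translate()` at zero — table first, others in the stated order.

table();
translate([0, 0, 684]) spool();
translate([1120, 0, 0]) picture_frame();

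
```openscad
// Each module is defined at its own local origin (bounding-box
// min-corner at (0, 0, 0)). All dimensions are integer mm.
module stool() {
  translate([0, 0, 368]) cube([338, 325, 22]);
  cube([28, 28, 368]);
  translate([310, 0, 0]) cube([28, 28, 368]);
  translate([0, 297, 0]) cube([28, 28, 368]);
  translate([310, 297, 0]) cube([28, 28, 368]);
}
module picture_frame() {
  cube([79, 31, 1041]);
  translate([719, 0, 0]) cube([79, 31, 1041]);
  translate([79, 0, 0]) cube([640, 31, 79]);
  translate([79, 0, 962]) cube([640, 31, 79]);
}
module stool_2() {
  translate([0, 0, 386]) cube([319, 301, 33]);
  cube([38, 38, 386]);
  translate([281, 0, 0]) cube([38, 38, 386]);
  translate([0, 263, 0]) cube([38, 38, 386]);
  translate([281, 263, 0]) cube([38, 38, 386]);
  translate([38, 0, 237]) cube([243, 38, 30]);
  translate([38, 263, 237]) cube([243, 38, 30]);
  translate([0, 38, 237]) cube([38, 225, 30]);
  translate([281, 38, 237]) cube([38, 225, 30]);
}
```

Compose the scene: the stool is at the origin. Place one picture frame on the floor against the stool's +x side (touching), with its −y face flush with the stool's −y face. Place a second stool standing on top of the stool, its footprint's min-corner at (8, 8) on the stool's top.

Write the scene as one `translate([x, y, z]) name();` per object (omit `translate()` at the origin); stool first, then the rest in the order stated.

stool();
translate([338, 0, 0]) picture_frame();
translate([8, 8, 390]) stool_2();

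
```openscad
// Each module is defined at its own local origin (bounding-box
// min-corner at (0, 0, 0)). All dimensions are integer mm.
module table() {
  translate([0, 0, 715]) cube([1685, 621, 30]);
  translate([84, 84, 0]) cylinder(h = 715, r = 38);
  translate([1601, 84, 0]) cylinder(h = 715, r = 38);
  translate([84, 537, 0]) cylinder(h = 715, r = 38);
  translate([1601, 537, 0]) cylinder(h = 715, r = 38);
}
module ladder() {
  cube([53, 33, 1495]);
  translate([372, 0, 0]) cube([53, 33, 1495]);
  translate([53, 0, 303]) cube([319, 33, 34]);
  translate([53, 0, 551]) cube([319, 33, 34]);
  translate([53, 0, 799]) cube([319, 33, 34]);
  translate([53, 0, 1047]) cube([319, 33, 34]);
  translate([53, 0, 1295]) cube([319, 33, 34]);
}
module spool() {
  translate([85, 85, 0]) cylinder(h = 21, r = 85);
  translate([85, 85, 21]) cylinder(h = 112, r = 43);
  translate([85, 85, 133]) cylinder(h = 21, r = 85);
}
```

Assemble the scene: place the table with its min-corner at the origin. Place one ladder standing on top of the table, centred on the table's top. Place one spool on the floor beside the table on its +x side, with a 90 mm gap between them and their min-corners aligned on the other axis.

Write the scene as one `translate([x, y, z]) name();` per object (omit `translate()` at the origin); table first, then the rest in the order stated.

table();
translate([630, 294, 745]) ladder();
translate([1775, 0, 0]) spool();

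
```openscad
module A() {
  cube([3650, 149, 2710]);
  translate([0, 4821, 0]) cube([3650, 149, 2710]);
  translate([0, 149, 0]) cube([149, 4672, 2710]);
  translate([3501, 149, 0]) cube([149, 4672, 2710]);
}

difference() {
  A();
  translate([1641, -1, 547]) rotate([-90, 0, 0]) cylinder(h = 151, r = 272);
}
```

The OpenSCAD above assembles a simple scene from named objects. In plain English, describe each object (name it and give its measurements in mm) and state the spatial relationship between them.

A is a box-shaped house frame (walls only): outside footprint 3650×4970 mm, wall height 2710 mm, wall thickness 149 mm. The two y-facing walls run the full x-width; the two x-facing walls fit between the inner faces of the y-facing walls.

The house frame has a circular hole of radius 272 mm through its front wall, centred at (x = 1641, z = 547).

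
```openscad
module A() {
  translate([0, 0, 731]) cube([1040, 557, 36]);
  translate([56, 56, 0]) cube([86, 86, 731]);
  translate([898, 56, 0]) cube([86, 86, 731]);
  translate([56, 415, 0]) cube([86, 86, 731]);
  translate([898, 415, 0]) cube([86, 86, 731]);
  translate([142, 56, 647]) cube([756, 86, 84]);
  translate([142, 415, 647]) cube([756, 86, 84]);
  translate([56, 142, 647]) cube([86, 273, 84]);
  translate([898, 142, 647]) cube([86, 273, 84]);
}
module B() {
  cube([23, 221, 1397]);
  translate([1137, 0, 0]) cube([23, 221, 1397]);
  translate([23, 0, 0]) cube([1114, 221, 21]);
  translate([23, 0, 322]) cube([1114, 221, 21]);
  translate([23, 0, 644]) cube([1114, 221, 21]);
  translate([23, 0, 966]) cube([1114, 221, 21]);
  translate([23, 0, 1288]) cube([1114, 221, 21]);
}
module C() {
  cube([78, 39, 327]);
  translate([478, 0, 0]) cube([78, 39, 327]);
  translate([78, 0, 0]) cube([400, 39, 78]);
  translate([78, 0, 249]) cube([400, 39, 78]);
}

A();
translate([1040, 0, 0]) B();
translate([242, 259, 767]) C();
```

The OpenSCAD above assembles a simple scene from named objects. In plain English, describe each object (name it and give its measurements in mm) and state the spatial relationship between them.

A is a table with a 1040×557 mm rectangular top, 36 mm thick, top surface at z = 767 mm, supported by four 86×86 mm square legs, each inset 56 mm from the nearest pair of top edges, running from the floor. Four apron rails, 86 mm thick and 84 mm tall, run between adjacent legs with their top edges flush with the underside of the top and their outer faces flush with the legs' outer faces.

B is a bookshelf 1160 mm wide overall, 221 mm deep and 1397 mm tall. The two sides are 23 mm thick vertical panels. 5 horizontal shelves of 21 mm thickness span between the inner faces of the sides; the lowest shelf sits on the floor and shelves are stacked with a clear vertical gap of 301 mm between each pair.

C is a picture frame with a 400×171 mm rectangular opening (x by z) and a uniform 78 mm border on every side. Frame depth is 39 mm along y. It is built from two vertical stiles running the full outside height and two horizontal rails spanning the gap between the stiles.

The bookshelf is against the table's +x side, with their −y faces flush. The picture frame is on top of the table, centred.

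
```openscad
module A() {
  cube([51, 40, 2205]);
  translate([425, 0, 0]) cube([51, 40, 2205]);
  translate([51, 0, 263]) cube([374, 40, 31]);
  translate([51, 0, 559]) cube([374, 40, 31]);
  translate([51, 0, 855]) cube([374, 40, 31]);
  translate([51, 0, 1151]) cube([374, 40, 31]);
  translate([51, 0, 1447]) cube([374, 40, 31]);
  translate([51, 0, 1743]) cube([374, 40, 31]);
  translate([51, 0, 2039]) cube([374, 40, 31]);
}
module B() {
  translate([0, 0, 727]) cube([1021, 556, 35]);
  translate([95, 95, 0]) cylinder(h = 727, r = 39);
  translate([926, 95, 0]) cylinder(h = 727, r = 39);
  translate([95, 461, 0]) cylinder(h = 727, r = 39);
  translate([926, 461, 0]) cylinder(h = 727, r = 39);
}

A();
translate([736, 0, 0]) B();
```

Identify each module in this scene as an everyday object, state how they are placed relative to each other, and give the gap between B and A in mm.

A is a ladder. B is a table. The table is on the floor beside the ladder on its +x side. The gap between the table and the ladder is 260 mm.

The table's nearest face is 260 mm from the ladder's +x face.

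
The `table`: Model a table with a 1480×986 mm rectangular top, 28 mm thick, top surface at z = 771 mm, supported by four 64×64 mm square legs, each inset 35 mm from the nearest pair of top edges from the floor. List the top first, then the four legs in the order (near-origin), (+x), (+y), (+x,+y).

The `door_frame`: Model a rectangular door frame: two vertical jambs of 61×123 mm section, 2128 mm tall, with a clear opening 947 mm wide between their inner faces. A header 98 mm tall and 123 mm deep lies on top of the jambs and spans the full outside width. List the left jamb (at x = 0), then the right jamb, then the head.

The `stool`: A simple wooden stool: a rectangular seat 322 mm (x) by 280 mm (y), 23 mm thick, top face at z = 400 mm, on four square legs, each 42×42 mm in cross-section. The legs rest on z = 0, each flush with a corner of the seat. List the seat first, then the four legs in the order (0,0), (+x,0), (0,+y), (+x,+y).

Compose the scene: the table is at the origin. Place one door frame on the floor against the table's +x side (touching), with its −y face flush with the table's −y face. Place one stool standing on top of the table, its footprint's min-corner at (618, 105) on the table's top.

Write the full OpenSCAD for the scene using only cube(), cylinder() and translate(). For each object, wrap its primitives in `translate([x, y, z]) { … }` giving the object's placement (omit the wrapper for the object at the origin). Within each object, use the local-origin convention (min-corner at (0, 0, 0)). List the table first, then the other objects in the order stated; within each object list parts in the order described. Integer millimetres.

translate([0, 0, 743]) cube([1480, 986, 28]);
translate([35, 35, 0]) cube([64, 64, 743]);
translate([1381, 35, 0]) cube([64, 64, 743]);
translate([35, 887, 0]) cube([64, 64, 743]);
translate([1381, 887, 0]) cube([64, 64, 743]);
translate([1480, 0, 0]) {
  cube([61, 123, 2128]);
  translate([1008, 0, 0]) cube([61, 123, 2128]);
  translate([0, 0, 2128]) cube([1069, 123, 98]);
}
translate([618, 105, 771]) {
  translate([0, 0, 377]) cube([322, 280, 23]);
  cube([42, 42, 377]);
  translate([280, 0, 0]) cube([42, 42, 377]);
  translate([0, 238, 0]) cube([42, 42, 377]);
  translate([280, 238, 0]) cube([42, 42, 377]);
}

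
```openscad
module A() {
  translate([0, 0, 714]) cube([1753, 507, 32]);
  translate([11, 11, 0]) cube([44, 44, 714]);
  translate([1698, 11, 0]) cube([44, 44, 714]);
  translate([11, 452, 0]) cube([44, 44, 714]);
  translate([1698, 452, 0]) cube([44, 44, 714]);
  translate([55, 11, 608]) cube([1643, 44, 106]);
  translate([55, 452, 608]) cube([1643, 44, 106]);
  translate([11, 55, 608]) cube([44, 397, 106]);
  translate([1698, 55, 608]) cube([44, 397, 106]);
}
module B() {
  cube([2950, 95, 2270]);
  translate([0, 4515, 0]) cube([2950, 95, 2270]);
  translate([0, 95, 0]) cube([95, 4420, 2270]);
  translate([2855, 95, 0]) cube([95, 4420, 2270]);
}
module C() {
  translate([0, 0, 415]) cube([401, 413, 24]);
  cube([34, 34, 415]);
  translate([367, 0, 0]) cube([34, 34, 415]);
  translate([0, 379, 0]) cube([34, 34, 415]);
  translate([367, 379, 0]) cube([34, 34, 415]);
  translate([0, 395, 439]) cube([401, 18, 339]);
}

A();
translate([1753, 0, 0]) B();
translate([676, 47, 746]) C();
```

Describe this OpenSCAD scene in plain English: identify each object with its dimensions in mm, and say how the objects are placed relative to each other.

A is a rectangular dining table. The top is 1753×507×32 mm with its upper surface at z = 746 mm. It stands on four 44×44 mm square legs, each inset 11 mm from the nearest pair of top edges, running from the floor to the underside of the top. Four apron rails, 44 mm thick and 106 mm tall, run between adjacent legs with their top edges flush with the underside of the top and their outer faces flush with the legs' outer faces.

B is a box-shaped house frame (walls only): outside footprint 2950×4610 mm, wall height 2270 mm, wall thickness 95 mm. The two y-facing walls run the full x-width; the two x-facing walls fit between the inner faces of the y-facing walls.

C is a chair. The seat is a 401×413×24 mm slab with its top at z = 439 mm, on four 34×34 mm corner legs (flush with the seat edges, standing on z = 0). A flat backrest 18 mm thick, 339 mm tall, spans the full seat width and rises from the seat top along its +y edge, rear face flush with the rear of the seat.

The house frame is against the table's +x side, with their −y faces flush. The chair is on top of the table, centred.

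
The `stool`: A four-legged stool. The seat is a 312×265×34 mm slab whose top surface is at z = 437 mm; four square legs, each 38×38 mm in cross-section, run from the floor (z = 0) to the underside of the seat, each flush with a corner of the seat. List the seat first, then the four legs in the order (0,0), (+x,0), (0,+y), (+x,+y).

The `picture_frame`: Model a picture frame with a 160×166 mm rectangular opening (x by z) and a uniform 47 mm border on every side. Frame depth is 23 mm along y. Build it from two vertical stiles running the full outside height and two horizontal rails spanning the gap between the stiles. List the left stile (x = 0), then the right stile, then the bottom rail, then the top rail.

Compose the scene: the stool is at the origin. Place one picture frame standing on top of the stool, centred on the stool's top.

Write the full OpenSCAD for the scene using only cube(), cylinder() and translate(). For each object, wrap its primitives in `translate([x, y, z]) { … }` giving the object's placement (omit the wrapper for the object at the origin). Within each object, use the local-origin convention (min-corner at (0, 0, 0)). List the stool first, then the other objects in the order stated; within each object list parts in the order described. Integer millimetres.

translate([0, 0, 403]) cube([312, 265, 34]);
cube([38, 38, 403]);
translate([274, 0, 0]) cube([38, 38, 403]);
translate([0, 227, 0]) cube([38, 38, 403]);
translate([274, 227, 0]) cube([38, 38, 403]);
translate([29, 121, 437]) {
  cube([47, 23, 260]);
  translate([207, 0, 0]) cube([47, 23, 260]);
  translate([47, 0, 0]) cube([160, 23, 47]);
  translate([47, 0, 213]) cube([160, 23, 47]);
}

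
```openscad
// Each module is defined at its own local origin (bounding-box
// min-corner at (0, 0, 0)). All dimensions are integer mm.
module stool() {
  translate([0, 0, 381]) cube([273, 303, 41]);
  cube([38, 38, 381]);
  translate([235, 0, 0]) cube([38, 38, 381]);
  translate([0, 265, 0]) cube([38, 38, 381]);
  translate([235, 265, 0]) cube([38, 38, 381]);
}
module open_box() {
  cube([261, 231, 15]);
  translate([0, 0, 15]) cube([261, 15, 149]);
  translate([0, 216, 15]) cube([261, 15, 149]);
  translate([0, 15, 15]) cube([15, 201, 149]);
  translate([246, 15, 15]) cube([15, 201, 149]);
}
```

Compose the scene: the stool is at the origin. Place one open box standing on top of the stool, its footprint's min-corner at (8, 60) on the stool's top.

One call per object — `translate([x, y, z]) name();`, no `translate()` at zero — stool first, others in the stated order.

stool();
translate([8, 60, 422]) open_box();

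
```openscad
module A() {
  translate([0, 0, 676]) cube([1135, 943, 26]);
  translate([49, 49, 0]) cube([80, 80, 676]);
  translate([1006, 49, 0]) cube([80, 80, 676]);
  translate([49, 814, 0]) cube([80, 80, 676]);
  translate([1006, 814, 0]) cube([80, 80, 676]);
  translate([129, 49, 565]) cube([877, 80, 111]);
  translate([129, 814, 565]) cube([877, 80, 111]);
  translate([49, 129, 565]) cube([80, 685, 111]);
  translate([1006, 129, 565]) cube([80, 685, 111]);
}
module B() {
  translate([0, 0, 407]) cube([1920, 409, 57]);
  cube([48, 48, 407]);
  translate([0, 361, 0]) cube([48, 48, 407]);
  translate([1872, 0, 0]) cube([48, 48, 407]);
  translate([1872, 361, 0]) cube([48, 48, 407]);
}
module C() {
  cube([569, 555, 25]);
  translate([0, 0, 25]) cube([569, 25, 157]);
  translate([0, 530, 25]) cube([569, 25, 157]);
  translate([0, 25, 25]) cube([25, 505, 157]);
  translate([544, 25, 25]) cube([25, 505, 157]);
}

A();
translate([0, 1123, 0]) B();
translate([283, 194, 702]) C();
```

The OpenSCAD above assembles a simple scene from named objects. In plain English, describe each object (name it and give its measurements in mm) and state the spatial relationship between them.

A is a table with a 1135×943 mm rectangular top, 26 mm thick, top surface at z = 702 mm, supported by four 80×80 mm square legs, each inset 49 mm from the nearest pair of top edges, running from the floor. Four apron rails, 80 mm thick and 111 mm tall, run between adjacent legs with their top edges flush with the underside of the top and their outer faces flush with the legs' outer faces.

B is a bench: a 1920×409 mm seat slab, 57 mm thick, top at z = 464 mm, on four 48×48 mm square legs flush with the seat corners and standing on z = 0.

C is an open storage box with external size 569×555×182 mm and wall thickness 25 mm (the base is also 25 mm thick). The base covers the whole footprint; the four walls stand on the base, with the y-facing walls full-width and the x-facing walls fitting between their inner faces.

The bench is on the floor beside the table on its +y side. The open box is on top of the table, centred.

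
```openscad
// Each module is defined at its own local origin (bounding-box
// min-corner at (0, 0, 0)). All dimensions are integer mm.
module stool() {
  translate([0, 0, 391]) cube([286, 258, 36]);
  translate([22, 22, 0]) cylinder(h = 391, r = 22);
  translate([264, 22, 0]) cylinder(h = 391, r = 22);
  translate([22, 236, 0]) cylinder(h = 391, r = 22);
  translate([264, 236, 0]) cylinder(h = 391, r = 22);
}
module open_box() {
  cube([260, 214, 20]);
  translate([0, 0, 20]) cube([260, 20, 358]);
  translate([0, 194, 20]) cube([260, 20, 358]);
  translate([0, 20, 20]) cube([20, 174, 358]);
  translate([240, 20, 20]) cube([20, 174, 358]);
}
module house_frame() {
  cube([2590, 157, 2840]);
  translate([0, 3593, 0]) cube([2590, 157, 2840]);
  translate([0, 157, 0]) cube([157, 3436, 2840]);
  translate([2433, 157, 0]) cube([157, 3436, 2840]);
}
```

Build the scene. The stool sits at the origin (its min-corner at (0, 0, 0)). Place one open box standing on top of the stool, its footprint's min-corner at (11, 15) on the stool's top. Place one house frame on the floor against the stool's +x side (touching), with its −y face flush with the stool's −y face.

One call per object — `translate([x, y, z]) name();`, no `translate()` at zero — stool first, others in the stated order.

stool();
translate([11, 15, 427]) open_box();
translate([286, 0, 0]) house_frame();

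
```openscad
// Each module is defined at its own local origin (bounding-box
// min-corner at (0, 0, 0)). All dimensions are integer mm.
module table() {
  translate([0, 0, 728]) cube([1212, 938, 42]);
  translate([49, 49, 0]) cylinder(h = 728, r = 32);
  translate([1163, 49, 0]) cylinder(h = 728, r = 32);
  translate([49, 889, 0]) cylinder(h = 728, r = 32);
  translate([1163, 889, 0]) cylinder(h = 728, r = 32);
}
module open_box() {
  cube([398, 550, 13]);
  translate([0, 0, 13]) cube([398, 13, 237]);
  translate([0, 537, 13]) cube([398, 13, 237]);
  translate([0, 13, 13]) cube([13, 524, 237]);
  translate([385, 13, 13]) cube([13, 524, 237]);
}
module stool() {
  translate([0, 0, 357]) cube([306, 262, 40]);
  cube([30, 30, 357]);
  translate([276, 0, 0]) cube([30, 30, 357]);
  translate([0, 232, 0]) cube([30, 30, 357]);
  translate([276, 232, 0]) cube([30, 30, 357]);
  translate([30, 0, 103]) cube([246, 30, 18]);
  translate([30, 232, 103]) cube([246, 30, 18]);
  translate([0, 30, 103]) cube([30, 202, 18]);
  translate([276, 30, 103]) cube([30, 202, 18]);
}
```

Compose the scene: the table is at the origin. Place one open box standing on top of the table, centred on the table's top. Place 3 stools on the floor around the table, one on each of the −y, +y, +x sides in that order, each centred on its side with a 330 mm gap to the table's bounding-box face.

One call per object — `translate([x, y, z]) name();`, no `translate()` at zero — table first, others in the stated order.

table();
translate([407, 194, 770]) open_box();
translate([453, -592, 0]) stool();
translate([453, 1268, 0]) stool();
translate([1542, 338, 0]) stool();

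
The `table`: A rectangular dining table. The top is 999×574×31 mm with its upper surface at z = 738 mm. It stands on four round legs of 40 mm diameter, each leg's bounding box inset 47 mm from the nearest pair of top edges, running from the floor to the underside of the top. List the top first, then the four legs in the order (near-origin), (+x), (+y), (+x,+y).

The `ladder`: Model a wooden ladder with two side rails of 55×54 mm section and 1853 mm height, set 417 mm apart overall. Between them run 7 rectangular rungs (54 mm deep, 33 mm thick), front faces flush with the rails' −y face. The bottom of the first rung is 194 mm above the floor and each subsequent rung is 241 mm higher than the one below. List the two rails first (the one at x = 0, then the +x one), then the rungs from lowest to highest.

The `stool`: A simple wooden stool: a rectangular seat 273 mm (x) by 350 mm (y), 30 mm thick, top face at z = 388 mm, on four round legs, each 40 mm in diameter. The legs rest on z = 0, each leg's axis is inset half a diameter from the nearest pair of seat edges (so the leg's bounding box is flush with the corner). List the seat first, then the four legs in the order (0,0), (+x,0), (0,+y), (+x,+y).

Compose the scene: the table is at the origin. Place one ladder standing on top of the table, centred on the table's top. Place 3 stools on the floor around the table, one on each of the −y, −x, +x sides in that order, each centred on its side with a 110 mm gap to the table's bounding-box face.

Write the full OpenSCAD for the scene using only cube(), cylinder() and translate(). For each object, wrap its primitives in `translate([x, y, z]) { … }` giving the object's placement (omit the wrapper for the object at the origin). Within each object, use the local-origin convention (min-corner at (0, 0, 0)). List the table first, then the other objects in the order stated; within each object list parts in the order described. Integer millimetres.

translate([0, 0, 707]) cube([999, 574, 31]);
translate([67, 67, 0]) cylinder(h = 707, r = 20);
translate([932, 67, 0]) cylinder(h = 707, r = 20);
translate([67, 507, 0]) cylinder(h = 707, r = 20);
translate([932, 507, 0]) cylinder(h = 707, r = 20);
translate([291, 260, 738]) {
  cube([55, 54, 1853]);
  translate([362, 0, 0]) cube([55, 54, 1853]);
  translate([55, 0, 194]) cube([307, 54, 33]);
  translate([55, 0, 435]) cube([307, 54, 33]);
  translate([55, 0, 676]) cube([307, 54, 33]);
  translate([55, 0, 917]) cube([307, 54, 33]);
  translate([55, 0, 1158]) cube([307, 54, 33]);
  translate([55, 0, 1399]) cube([307, 54, 33]);
  translate([55, 0, 1640]) cube([307, 54, 33]);
}
translate([363, -460, 0]) {
  translate([0, 0, 358]) cube([273, 350, 30]);
  translate([20, 20, 0]) cylinder(h = 358, r = 20);
  translate([253, 20, 0]) cylinder(h = 358, r = 20);
  translate([20, 330, 0]) cylinder(h = 358, r = 20);
  translate([253, 330, 0]) cylinder(h = 358, r = 20);
}
translate([-383, 112, 0]) {
  translate([0, 0, 358]) cube([273, 350, 30]);
  translate([20, 20, 0]) cylinder(h = 358, r = 20);
  translate([253, 20, 0]) cylinder(h = 358, r = 20);
  translate([20, 330, 0]) cylinder(h = 358, r = 20);
  translate([253, 330, 0]) cylinder(h = 358, r = 20);
}
translate([1109, 112, 0]) {
  translate([0, 0, 358]) cube([273, 350, 30]);
  translate([20, 20, 0]) cylinder(h = 358, r = 20);
  translate([253, 20, 0]) cylinder(h = 358, r = 20);
  translate([20, 330, 0]) cylinder(h = 358, r = 20);
  translate([253, 330, 0]) cylinder(h = 358, r = 20);
}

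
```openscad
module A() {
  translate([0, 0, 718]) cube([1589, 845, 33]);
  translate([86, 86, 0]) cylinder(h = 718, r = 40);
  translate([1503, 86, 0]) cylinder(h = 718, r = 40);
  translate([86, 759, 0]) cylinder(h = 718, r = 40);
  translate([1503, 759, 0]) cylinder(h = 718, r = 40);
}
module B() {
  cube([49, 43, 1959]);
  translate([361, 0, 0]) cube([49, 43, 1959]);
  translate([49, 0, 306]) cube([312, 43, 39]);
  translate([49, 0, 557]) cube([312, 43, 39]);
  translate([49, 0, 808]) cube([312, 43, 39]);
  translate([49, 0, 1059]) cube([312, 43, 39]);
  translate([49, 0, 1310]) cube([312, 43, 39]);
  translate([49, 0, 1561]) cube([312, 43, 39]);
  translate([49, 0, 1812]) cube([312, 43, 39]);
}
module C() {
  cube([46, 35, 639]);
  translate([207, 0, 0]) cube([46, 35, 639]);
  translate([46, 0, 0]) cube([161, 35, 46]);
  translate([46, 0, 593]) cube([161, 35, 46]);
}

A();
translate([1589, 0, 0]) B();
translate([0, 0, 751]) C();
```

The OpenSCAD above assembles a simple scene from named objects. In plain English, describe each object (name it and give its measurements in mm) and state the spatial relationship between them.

A is a table: top 1589 mm (x) × 845 mm (y), 33 mm thick, upper face at z = 751 mm, on four round legs of 80 mm diameter, each leg's bounding box inset 46 mm from the nearest pair of top edges, running from z = 0 to the bottom of the top.

B is a wooden ladder with two side rails of 49×43 mm section and 1959 mm height, set 410 mm apart overall. Between them run 7 rectangular rungs (43 mm deep, 39 mm thick), front faces flush with the rails' −y face. The bottom of the first rung is 306 mm above the floor and each subsequent rung is 251 mm higher than the one below.

C is a rectangular picture frame lying in the x–z plane (depth along y). The opening is 161 mm wide (x) by 547 mm tall (z), surrounded by a border 46 mm wide on all four sides. The frame is 35 mm deep and is made of two full-height vertical stiles with two horizontal rails fitted between them.

The ladder is against the table's +x side, with their −y faces flush. The picture frame is on top of the table.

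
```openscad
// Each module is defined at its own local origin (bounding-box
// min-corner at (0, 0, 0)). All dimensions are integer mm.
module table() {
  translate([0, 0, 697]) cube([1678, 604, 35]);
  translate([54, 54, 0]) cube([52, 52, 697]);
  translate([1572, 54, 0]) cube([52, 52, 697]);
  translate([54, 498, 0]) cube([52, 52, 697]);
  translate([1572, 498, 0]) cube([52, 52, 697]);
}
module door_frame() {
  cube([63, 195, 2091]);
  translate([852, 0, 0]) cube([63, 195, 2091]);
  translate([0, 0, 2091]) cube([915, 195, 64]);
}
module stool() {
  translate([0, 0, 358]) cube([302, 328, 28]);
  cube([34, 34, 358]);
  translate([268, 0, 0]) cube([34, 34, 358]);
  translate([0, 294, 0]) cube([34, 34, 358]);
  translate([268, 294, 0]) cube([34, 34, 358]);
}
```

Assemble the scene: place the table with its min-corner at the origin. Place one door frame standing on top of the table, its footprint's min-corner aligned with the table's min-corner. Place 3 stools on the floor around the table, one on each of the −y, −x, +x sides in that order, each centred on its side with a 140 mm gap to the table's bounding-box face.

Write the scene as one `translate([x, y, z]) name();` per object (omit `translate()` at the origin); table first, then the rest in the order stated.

table();
translate([0, 0, 732]) door_frame();
translate([688, -468, 0]) stool();
translate([-442, 138, 0]) stool();
translate([1818, 138, 0]) stool();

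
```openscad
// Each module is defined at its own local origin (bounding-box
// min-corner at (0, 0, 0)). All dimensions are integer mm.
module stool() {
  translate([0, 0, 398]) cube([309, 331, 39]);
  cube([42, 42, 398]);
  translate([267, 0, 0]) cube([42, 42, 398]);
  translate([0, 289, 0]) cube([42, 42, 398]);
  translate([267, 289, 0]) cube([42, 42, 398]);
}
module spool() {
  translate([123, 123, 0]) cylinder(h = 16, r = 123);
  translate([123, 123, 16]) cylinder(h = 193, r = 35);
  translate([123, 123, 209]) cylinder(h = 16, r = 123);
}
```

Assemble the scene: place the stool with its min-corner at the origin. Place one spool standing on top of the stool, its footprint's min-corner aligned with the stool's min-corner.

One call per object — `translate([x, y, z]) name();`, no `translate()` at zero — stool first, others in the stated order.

stool();
translate([0, 0, 437]) spool();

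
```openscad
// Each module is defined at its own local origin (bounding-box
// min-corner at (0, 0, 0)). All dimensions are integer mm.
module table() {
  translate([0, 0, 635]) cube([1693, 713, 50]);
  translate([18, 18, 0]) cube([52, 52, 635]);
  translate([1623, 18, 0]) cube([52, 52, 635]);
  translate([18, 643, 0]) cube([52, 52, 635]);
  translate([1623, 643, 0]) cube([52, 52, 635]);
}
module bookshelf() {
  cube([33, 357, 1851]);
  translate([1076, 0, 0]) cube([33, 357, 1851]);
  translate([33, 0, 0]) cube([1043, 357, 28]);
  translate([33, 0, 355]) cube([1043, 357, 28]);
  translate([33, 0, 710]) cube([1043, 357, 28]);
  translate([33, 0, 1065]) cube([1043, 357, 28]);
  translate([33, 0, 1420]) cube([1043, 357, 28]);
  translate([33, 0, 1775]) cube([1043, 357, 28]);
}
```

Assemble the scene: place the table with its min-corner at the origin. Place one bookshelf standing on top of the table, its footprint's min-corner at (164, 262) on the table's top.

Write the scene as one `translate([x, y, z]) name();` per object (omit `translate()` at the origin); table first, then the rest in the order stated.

table();
translate([164, 262, 685]) bookshelf();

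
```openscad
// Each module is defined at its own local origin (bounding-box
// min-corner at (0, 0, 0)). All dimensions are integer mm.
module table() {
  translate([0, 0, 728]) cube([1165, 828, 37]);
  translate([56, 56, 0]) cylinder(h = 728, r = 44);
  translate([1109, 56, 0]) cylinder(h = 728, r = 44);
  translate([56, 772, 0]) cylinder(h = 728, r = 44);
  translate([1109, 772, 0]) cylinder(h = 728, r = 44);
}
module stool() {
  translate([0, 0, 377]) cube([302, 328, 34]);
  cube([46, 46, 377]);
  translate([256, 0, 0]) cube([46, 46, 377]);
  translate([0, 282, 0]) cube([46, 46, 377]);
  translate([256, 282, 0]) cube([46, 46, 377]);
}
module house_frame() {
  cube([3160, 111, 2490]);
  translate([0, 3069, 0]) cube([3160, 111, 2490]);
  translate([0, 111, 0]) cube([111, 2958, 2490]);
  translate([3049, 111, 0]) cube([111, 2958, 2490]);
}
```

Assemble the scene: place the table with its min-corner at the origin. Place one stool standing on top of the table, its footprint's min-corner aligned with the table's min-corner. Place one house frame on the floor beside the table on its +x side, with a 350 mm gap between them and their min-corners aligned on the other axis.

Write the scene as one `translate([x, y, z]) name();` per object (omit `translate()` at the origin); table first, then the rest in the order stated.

table();
translate([0, 0, 765]) stool();
translate([1515, 0, 0]) house_frame();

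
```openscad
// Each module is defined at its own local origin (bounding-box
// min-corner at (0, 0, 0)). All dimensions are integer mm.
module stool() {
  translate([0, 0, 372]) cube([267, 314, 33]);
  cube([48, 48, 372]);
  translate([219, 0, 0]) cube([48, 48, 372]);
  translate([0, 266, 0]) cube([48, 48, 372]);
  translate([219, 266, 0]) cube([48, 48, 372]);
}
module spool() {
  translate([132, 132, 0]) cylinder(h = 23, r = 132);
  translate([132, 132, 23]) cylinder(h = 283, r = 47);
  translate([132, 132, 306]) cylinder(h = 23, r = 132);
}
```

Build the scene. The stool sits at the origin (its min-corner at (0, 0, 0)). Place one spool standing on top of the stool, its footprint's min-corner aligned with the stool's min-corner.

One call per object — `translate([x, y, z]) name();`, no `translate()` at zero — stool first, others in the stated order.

stool();
translate([0, 0, 405]) spool();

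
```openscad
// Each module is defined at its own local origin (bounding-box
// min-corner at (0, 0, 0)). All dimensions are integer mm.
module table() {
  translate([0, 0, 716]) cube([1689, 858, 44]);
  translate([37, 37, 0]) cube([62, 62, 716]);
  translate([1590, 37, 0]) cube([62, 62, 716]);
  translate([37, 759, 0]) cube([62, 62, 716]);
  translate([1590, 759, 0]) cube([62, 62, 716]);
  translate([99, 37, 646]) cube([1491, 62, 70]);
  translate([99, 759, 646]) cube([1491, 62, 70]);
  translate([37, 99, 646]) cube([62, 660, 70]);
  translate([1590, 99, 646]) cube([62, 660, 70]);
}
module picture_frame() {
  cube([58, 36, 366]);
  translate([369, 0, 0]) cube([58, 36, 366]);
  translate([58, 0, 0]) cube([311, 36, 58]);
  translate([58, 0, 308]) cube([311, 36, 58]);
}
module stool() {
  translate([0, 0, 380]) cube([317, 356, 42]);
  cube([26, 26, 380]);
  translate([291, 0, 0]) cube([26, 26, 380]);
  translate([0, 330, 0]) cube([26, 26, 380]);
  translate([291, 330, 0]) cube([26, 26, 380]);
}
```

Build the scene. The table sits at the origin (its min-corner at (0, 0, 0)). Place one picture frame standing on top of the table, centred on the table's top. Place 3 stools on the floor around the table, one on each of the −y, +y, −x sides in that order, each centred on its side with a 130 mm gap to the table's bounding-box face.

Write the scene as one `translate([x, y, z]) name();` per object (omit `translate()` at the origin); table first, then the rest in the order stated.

table();
translate([631, 411, 760]) picture_frame();
translate([686, -486, 0]) stool();
translate([686, 988, 0]) stool();
translate([-447, 251, 0]) stool();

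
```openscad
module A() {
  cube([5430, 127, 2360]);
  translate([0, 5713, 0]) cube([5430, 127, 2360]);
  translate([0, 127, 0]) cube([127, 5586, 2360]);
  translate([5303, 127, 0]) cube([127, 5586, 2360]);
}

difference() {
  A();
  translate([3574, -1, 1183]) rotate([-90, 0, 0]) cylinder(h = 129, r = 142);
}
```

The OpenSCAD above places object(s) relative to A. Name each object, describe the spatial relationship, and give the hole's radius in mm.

The subtracted cylinder has r = 142 mm.

A is a house frame. The house frame has a circular hole through its front wall. The hole's radius is 142 mm.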